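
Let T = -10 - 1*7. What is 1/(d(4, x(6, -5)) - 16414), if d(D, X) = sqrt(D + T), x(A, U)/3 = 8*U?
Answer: -16414/269419409 - I*sqrt(13)/269419409 ≈ -6.0924e-5 - 1.3383e-8*I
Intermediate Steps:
x(A, U) = 24*U (x(A, U) = 3*(8*U) = 24*U)
T = -17 (T = -10 - 7 = -17)
d(D, X) = sqrt(-17 + D) (d(D, X) = sqrt(D - 17) = sqrt(-17 + D))
1/(d(4, x(6, -5)) - 16414) = 1/(sqrt(-17 + 4) - 16414) = 1/(sqrt(-13) - 16414) = 1/(I*sqrt(13) - 16414) = 1/(-16414 + I*sqrt(13))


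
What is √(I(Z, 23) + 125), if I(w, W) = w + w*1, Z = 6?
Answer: √137 ≈ 11.705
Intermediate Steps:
I(w, W) = 2*w (I(w, W) = w + w = 2*w)
√(I(Z, 23) + 125) = √(2*6 + 125) = √(12 + 125) = √137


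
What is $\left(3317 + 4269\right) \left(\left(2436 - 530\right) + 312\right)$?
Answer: $16825748$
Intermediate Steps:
$\left(3317 + 4269\right) \left(\left(2436 - 530\right) + 312\right) = 7586 \left(1906 + 312\right) = 7586 \cdot 2218 = 16825748$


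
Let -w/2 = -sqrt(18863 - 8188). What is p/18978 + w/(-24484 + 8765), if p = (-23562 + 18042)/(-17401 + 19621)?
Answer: -46/351093 - 10*sqrt(427)/15719 ≈ -0.013277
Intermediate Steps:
p = -92/37 (p = -5520/2220 = -5520*1/2220 = -92/37 ≈ -2.4865)
w = 10*sqrt(427) (w = -(-2)*sqrt(18863 - 8188) = -(-2)*sqrt(10675) = -(-2)*5*sqrt(427) = -(-10)*sqrt(427) = 10*sqrt(427) ≈ 206.64)
p/18978 + w/(-24484 + 8765) = -92/37/18978 + (10*sqrt(427))/(-24484 + 8765) = -92/37*1/18978 + (10*sqrt(427))/(-15719) = -46/351093 + (10*sqrt(427))*(-1/15719) = -46/351093 - 10*sqrt(427)/15719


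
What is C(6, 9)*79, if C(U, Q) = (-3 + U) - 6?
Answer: -237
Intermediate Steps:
C(U, Q) = -9 + U
C(6, 9)*79 = (-9 + 6)*79 = -3*79 = -237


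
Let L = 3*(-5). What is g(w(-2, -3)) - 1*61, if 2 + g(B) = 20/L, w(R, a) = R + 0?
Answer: -193/3 ≈ -64.333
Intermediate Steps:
L = -15
w(R, a) = R
g(B) = -10/3 (g(B) = -2 + 20/(-15) = -2 + 20*(-1/15) = -2 - 4/3 = -10/3)
g(w(-2, -3)) - 1*61 = -10/3 - 1*61 = -10/3 - 61 = -193/3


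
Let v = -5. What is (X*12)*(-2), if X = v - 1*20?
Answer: 600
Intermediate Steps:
X = -25 (X = -5 - 1*20 = -5 - 20 = -25)
(X*12)*(-2) = -25*12*(-2) = -300*(-2) = 600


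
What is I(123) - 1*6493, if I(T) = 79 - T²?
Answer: -21543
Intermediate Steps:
I(123) - 1*6493 = (79 - 1*123²) - 1*6493 = (79 - 1*15129) - 6493 = (79 - 15129) - 6493 = -15050 - 6493 = -21543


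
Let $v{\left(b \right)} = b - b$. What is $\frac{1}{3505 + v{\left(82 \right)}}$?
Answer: $\frac{1}{3505} \approx 0.00028531$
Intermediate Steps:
$v{\left(b \right)} = 0$
$\frac{1}{3505 + v{\left(82 \right)}} = \frac{1}{3505 + 0} = \frac{1}{3505}$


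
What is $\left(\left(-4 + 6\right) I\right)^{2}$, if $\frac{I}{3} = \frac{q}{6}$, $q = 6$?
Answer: $36$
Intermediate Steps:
$I = 3$ ($I = 3 \cdot \frac{6}{6} = 3 \cdot 6 \cdot \frac{1}{6} = 3 \cdot 1 = 3$)
$\left(\left(-4 + 6\right) I\right)^{2} = \left(\left(-4 + 6\right) 3\right)^{2} = \left(2 \cdot 3\right)^{2} = 6^{2} = 36$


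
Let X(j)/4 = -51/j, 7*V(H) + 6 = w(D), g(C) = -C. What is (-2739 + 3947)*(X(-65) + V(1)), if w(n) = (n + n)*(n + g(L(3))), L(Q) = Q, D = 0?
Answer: 1253904/455 ≈ 2755.8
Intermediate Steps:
w(n) = 2*n*(-3 + n) (w(n) = (n + n)*(n - 1*3) = (2*n)*(n - 3) = (2*n)*(-3 + n) = 2*n*(-3 + n))
V(H) = -6/7 (V(H) = -6/7 + (2*0*(-3 + 0))/7 = -6/7 + (2*0*(-3))/7 = -6/7 + (⅐)*0 = -6/7 + 0 = -6/7)
X(j) = -204/j (X(j) = 4*(-51/j) = -204/j)
(-2739 + 3947)*(X(-65) + V(1)) = (-2739 + 3947)*(-204/(-65) - 6/7) = 1208*(-204*(-1/65) - 6/7) = 1208*(204/65 - 6/7) = 1208*(1038/455) = 1253904/455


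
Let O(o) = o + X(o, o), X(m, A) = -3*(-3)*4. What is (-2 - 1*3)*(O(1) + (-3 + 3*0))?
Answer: -170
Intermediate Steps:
X(m, A) = 36 (X(m, A) = 9*4 = 36)
O(o) = 36 + o (O(o) = o + 36 = 36 + o)
(-2 - 1*3)*(O(1) + (-3 + 3*0)) = (-2 - 1*3)*((36 + 1) + (-3 + 3*0)) = (-2 - 3)*(37 + (-3 + 0)) = -5*(37 - 3) = -5*34 = -170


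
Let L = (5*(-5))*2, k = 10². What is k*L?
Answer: -5000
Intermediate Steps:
k = 100
L = -50 (L = -25*2 = -50)
k*L = 100*(-50) = -5000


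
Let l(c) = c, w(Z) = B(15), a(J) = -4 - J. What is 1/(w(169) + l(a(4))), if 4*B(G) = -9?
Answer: -4/41 ≈ -0.097561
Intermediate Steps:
B(G) = -9/4 (B(G) = (1/4)*(-9) = -9/4)
w(Z) = -9/4
1/(w(169) + l(a(4))) = 1/(-9/4 + (-4 - 1*4)) = 1/(-9/4 + (-4 - 4)) = 1/(-9/4 - 8) = 1/(-41/4) = -4/41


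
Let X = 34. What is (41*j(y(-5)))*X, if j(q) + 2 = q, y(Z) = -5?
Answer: -9758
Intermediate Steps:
j(q) = -2 + q
(41*j(y(-5)))*X = (41*(-2 - 5))*34 = (41*(-7))*34 = -287*34 = -9758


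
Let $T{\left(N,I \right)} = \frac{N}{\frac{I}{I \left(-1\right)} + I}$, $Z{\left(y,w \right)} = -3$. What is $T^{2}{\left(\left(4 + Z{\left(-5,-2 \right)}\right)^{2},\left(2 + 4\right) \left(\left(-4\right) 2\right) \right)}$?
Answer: $\frac{1}{2401} \approx 0.00041649$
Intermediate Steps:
$T{\left(N,I \right)} = \frac{N}{-1 + I}$ ($T{\left(N,I \right)} = \frac{N}{\frac{I}{\left(-1\right) I} + I} = \frac{N}{I \left(- \frac{1}{I}\right) + I} = \frac{N}{-1 + I}$)
$T^{2}{\left(\left(4 + Z{\left(-5,-2 \right)}\right)^{2},\left(2 + 4\right) \left(\left(-4\right) 2\right) \right)} = \left(\frac{\left(4 - 3\right)^{2}}{-1 + \left(2 + 4\right) \left(\left(-4\right) 2\right)}\right)^{2} = \left(\frac{1^{2}}{-1 + 6 \left(-8\right)}\right)^{2} = \left(1 \frac{1}{-1 - 48}\right)^{2} = \left(1 \frac{1}{-49}\right)^{2} = \left(1 \left(- \frac{1}{49}\right)\right)^{2} = \left(- \frac{1}{49}\right)^{2} = \frac{1}{2401}$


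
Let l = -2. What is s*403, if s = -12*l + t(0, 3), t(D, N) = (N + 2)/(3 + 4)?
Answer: 69719/7 ≈ 9959.9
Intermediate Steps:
t(D, N) = 2/7 + N/7 (t(D, N) = (2 + N)/7 = (2 + N)*(1/7) = 2/7 + N/7)
s = 173/7 (s = -12*(-2) + (2/7 + (1/7)*3) = 24 + (2/7 + 3/7) = 24 + 5/7 = 173/7 ≈ 24.714)
s*403 = (173/7)*403 = 69719/7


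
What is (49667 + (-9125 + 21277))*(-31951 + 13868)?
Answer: -1117872977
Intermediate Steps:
(49667 + (-9125 + 21277))*(-31951 + 13868) = (49667 + 12152)*(-18083) = 61819*(-18083) = -1117872977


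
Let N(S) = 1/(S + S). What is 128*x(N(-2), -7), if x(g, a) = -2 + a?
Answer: -1152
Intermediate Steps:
N(S) = 1/(2*S)
128*x(N(-2), -7) = 128*(-2 - 7) = 128*(-9) = -1152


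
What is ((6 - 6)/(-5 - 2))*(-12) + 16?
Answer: 16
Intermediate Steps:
((6 - 6)/(-5 - 2))*(-12) + 16 = (0/(-7))*(-12) + 16 = (0*(-⅐))*(-12) + 16 = 0*(-12) + 16 = 0 + 16 = 16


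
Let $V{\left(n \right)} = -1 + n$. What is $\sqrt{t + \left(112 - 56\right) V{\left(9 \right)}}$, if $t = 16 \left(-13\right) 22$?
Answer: $4 i \sqrt{258} \approx 64.25 i$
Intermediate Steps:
$t = -4576$ ($t = \left(-208\right) 22 = -4576$)
$\sqrt{t + \left(112 - 56\right) V{\left(9 \right)}} = \sqrt{-4576 + \left(112 - 56\right) \left(-1 + 9\right)} = \sqrt{-4576 + 56 \cdot 8} = \sqrt{-4576 + 448} = \sqrt{-4128} = 4 i \sqrt{258}$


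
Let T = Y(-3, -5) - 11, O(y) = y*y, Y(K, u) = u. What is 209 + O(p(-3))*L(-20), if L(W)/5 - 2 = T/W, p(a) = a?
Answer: 335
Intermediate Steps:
O(y) = y²
T = -16 (T = -5 - 11 = -16)
L(W) = 10 - 80/W (L(W) = 10 + 5*(-16/W) = 10 - 80/W)
209 + O(p(-3))*L(-20) = 209 + (-3)²*(10 - 80/(-20)) = 209 + 9*(10 - 80*(-1/20)) = 209 + 9*(10 + 4) = 209 + 9*14 = 209 + 126 = 335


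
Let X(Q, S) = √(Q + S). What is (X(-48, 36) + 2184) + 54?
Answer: 2238 + 2*I*√3 ≈ 2238.0 + 3.4641*I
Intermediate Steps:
(X(-48, 36) + 2184) + 54 = (√(-48 + 36) + 2184) + 54 = (√(-12) + 2184) + 54 = (2*I*√3 + 2184) + 54 = (2184 + 2*I*√3) + 54 = 2238 + 2*I*√3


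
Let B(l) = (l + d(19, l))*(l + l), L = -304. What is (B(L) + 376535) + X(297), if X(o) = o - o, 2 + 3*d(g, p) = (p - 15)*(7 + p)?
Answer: -55918427/3 ≈ -1.8639e+7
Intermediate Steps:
d(g, p) = -⅔ + (-15 + p)*(7 + p)/3 (d(g, p) = -⅔ + ((p - 15)*(7 + p))/3 = -⅔ + ((-15 + p)*(7 + p))/3 = -⅔ + (-15 + p)*(7 + p)/3)
B(l) = 2*l*(-107/3 - 5*l/3 + l²/3) (B(l) = (l + (-107/3 - 8*l/3 + l²/3))*(l + l) = (-107/3 - 5*l/3 + l²/3)*(2*l) = 2*l*(-107/3 - 5*l/3 + l²/3))
X(o) = 0
(B(L) + 376535) + X(297) = ((⅔)*(-304)*(-107 + (-304)² - 5*(-304)) + 376535) + 0 = ((⅔)*(-304)*(-107 + 92416 + 1520) + 376535) + 0 = ((⅔)*(-304)*93829 + 376535) + 0 = (-57048032/3 + 376535) + 0 = -55918427/3 + 0 = -55918427/3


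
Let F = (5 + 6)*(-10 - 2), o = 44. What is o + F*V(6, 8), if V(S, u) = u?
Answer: -1012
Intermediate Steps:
F = -132 (F = 11*(-12) = -132)
o + F*V(6, 8) = 44 - 132*8 = 44 - 1056 = -1012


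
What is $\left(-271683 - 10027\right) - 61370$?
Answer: $-343080$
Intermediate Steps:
$\left(-271683 - 10027\right) - 61370 = -281710 + \left(-66502 + 5132\right) = -281710 - 61370 = -343080$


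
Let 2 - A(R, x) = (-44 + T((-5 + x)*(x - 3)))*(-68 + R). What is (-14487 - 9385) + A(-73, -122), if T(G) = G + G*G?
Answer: 35536411426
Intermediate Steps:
T(G) = G + G²
A(R, x) = 2 - (-68 + R)*(-44 + (1 + (-5 + x)*(-3 + x))*(-5 + x)*(-3 + x)) (A(R, x) = 2 - (-44 + ((-5 + x)*(x - 3))*(1 + (-5 + x)*(x - 3)))*(-68 + R) = 2 - (-44 + ((-5 + x)*(-3 + x))*(1 + (-5 + x)*(-3 + x)))*(-68 + R) = 2 - (-44 + (1 + (-5 + x)*(-3 + x))*(-5 + x)*(-3 + x))*(-68 + R) = 2 - (-68 + R)*(-44 + (1 + (-5 + x)*(-3 + x))*(-5 + x)*(-3 + x)))
(-14487 - 9385) + A(-73, -122) = (-14487 - 9385) + (-2990 + 44*(-73) + 68*(15 + (-122)² - 8*(-122))*(16 + (-122)² - 8*(-122)) - 1*(-73)*(15 + (-122)² - 8*(-122))*(16 + (-122)² - 8*(-122))) = -23872 + (-2990 - 3212 + 68*(15 + 14884 + 976)*(16 + 14884 + 976) - 1*(-73)*(15 + 14884 + 976)*(16 + 14884 + 976)) = -23872 + (-2990 - 3212 + 68*15875*15876 - 1*(-73)*15875*15876) = -23872 + (-2990 - 3212 + 17138142000 + 18398299500) = -23872 + 35536435298 = 35536411426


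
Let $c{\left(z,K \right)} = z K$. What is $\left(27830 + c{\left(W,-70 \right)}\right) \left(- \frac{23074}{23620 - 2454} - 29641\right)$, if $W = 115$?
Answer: $- \frac{6205030307200}{10583} \approx -5.8632 \cdot 10^{8}$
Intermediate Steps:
$c{\left(z,K \right)} = K z$
$\left(27830 + c{\left(W,-70 \right)}\right) \left(- \frac{23074}{23620 - 2454} - 29641\right) = \left(27830 - 8050\right) \left(- \frac{23074}{23620 - 2454} - 29641\right) = 19780 \left(- \frac{23074}{21166} - 29641\right) = 19780 \left(\left(-23074\right) \frac{1}{21166} - 29641\right) = 19780 \left(- \frac{11537}{10583} - 29641\right) = 19780 \left(- \frac{313702240}{10583}\right) = - \frac{6205030307200}{10583}$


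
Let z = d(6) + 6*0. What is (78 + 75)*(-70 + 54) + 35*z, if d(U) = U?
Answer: -2238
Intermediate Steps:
z = 6 (z = 6 + 6*0 = 6 + 0 = 6)
(78 + 75)*(-70 + 54) + 35*z = (78 + 75)*(-70 + 54) + 35*6 = 153*(-16) + 210 = -2448 + 210 = -2238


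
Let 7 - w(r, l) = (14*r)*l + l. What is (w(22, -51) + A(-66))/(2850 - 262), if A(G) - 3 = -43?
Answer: 7863/1294 ≈ 6.0765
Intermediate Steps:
w(r, l) = 7 - l - 14*l*r (w(r, l) = 7 - ((14*r)*l + l) = 7 - (14*l*r + l) = 7 - (l + 14*l*r) = 7 + (-l - 14*l*r) = 7 - l - 14*l*r)
A(G) = -40 (A(G) = 3 - 43 = -40)
(w(22, -51) + A(-66))/(2850 - 262) = ((7 - 1*(-51) - 14*(-51)*22) - 40)/(2850 - 262) = ((7 + 51 + 15708) - 40)/2588 = (15766 - 40)*(1/2588) = 15726*(1/2588) = 7863/1294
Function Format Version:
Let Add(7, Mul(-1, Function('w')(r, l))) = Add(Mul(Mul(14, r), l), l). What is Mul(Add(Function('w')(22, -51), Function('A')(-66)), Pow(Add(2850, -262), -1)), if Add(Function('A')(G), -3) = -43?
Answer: Rational(7863, 1294) ≈ 6.0765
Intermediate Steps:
Function('w')(r, l) = Add(7, Mul(-1, l), Mul(-14, l, r)) (Function('w')(r, l) = Add(7, Mul(-1, Add(Mul(Mul(14, r), l), l))) = Add(7, Mul(-1, Add(Mul(14, l, r), l))) = Add(7, Mul(-1, Add(l, Mul(14, l, r)))) = Add(7, Add(Mul(-1, l), Mul(-14, l, r))) = Add(7, Mul(-1, l), Mul(-14, l, r)))
Function('A')(G) = -40 (Function('A')(G) = Add(3, -43) = -40)
Mul(Add(Function('w')(22, -51), Function('A')(-66)), Pow(Add(2850, -262), -1)) = Mul(Add(Add(7, Mul(-1, -51), Mul(-14, -51, 22)), -40), Pow(Add(2850, -262), -1)) = Mul(Add(Add(7, 51, 15708), -40), Pow(2588, -1)) = Mul(Add(15766, -40), Rational(1, 2588)) = Mul(15726, Rational(1, 2588)) = Rational(7863, 1294)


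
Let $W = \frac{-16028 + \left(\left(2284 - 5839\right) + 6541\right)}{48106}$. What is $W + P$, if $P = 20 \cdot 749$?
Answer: $\frac{360307419}{24053} \approx 14980.0$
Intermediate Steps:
$P = 14980$
$W = - \frac{6521}{24053}$ ($W = \left(-16028 + \left(\left(2284 - 5839\right) + 6541\right)\right) \frac{1}{48106} = \left(-16028 + \left(-3555 + 6541\right)\right) \frac{1}{48106} = \left(-16028 + 2986\right) \frac{1}{48106} = \left(-13042\right) \frac{1}{48106} = - \frac{6521}{24053} \approx -0.27111$)
$W + P = - \frac{6521}{24053} + 14980 = \frac{360307419}{24053}$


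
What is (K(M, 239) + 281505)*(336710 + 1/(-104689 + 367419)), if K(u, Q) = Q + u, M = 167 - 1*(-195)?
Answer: 12478086962810953/131365 ≈ 9.4988e+10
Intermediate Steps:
M = 362 (M = 167 + 195 = 362)
(K(M, 239) + 281505)*(336710 + 1/(-104689 + 367419)) = ((239 + 362) + 281505)*(336710 + 1/(-104689 + 367419)) = (601 + 281505)*(336710 + 1/262730) = 282106*(336710 + 1/262730) = 282106*(88463818301/262730) = 12478086962810953/131365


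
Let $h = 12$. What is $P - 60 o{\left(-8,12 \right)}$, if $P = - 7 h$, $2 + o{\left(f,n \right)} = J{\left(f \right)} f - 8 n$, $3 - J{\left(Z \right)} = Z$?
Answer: $11076$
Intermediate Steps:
$J{\left(Z \right)} = 3 - Z$
$o{\left(f,n \right)} = -2 - 8 n + f \left(3 - f\right)$ ($o{\left(f,n \right)} = -2 + \left(\left(3 - f\right) f - 8 n\right) = -2 + \left(f \left(3 - f\right) - 8 n\right) = -2 + \left(- 8 n + f \left(3 - f\right)\right) = -2 - 8 n + f \left(3 - f\right)$)
$P = -84$ ($P = \left(-7\right) 12 = -84$)
$P - 60 o{\left(-8,12 \right)} = -84 - 60 \left(-2 - 96 - - 8 \left(-3 - 8\right)\right) = -84 - 60 \left(-2 - 96 - \left(-8\right) \left(-11\right)\right) = -84 - 60 \left(-2 - 96 - 88\right) = -84 - -11160 = -84 + 11160 = 11076$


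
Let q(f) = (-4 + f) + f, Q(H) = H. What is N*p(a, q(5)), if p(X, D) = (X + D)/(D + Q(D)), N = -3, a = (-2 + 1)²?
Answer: -7/4 ≈ -1.7500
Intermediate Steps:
q(f) = -4 + 2*f
a = 1 (a = (-1)² = 1)
p(X, D) = (D + X)/(2*D) (p(X, D) = (X + D)/(D + D) = (D + X)/((2*D)) = (D + X)*(1/(2*D)) = (D + X)/(2*D))
N*p(a, q(5)) = -3*((-4 + 2*5) + 1)/(2*(-4 + 2*5)) = -3*((-4 + 10) + 1)/(2*(-4 + 10)) = -3*(6 + 1)/(2*6) = -3*7/(2*6) = -3*7/12 = -7/4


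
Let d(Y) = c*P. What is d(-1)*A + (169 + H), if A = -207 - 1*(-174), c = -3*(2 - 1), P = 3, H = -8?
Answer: 458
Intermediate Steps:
c = -3 (c = -3*1 = -3)
d(Y) = -9 (d(Y) = -3*3 = -9)
A = -33 (A = -207 + 174 = -33)
d(-1)*A + (169 + H) = -9*(-33) + (169 - 8) = 297 + 161 = 458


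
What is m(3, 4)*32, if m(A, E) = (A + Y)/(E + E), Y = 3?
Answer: 24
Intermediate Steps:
m(A, E) = (3 + A)/(2*E) (m(A, E) = (A + 3)/(E + E) = (3 + A)/((2*E)) = (3 + A)*(1/(2*E)) = (3 + A)/(2*E))
m(3, 4)*32 = ((½)*(3 + 3)/4)*32 = ((½)*(¼)*6)*32 = (¾)*32 = 24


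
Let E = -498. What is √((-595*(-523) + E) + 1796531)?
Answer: √2107218 ≈ 1451.6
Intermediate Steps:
√((-595*(-523) + E) + 1796531) = √((-595*(-523) - 498) + 1796531) = √((311185 - 498) + 1796531) = √(310687 + 1796531) = √2107218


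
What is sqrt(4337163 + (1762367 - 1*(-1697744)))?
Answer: sqrt(7797274) ≈ 2792.4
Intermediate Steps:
sqrt(4337163 + (1762367 - 1*(-1697744))) = sqrt(4337163 + (1762367 + 1697744)) = sqrt(4337163 + 3460111) = sqrt(7797274)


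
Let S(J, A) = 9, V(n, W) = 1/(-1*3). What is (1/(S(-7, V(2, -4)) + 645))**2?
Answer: 1/427716 ≈ 2.3380e-6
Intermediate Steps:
V(n, W) = -1/3 (V(n, W) = 1/(-3) = -1/3)
(1/(S(-7, V(2, -4)) + 645))**2 = (1/(9 + 645))**2 = (1/654)**2 = 1/427716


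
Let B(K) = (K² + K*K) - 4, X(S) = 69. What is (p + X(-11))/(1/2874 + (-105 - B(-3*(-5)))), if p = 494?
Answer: -1618062/1583573 ≈ -1.0218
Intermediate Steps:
B(K) = -4 + 2*K² (B(K) = (K² + K²) - 4 = 2*K² - 4 = -4 + 2*K²)
(p + X(-11))/(1/2874 + (-105 - B(-3*(-5)))) = (494 + 69)/(1/2874 + (-105 - (-4 + 2*(-3*(-5))²))) = 563/(1/2874 + (-105 - (-4 + 2*15²))) = 563/(1/2874 + (-105 - (-4 + 2*225))) = 563/(1/2874 + (-105 - (-4 + 450))) = 563/(1/2874 + (-105 - 1*446)) = 563/(1/2874 + (-105 - 446)) = 563/(1/2874 - 551) = 563/(-1583573/2874) = 563*(-2874/1583573) = -1618062/1583573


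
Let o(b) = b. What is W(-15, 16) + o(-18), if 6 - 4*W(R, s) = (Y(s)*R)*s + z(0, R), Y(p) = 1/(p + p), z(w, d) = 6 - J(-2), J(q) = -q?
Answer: -125/8 ≈ -15.625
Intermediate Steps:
z(w, d) = 4 (z(w, d) = 6 - (-1)*(-2) = 6 - 1*2 = 6 - 2 = 4)
Y(p) = 1/(2*p)
W(R, s) = ½ - R/8 (W(R, s) = 3/2 - (((1/(2*s))*R)*s + 4)/4 = 3/2 - ((R/(2*s))*s + 4)/4 = 3/2 - (R/2 + 4)/4 = 3/2 - (4 + R/2)/4 = 3/2 + (-1 - R/8) = ½ - R/8)
W(-15, 16) + o(-18) = (½ - ⅛*(-15)) - 18 = (½ + 15/8) - 18 = 19/8 - 18 = -125/8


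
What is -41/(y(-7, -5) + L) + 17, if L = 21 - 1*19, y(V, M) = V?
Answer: 126/5 ≈ 25.200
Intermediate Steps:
L = 2 (L = 21 - 19 = 2)
-41/(y(-7, -5) + L) + 17 = -41/(-7 + 2) + 17 = -41/(-5) + 17 = -⅕*(-41) + 17 = 41/5 + 17 = 126/5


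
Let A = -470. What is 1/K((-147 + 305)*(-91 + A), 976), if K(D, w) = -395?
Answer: -1/395 ≈ -0.0025316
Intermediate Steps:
1/K((-147 + 305)*(-91 + A), 976) = 1/(-395) = -1/395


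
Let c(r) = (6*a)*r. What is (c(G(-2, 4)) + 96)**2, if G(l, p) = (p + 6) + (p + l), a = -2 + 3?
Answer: 28224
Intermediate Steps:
a = 1
G(l, p) = 6 + l + 2*p (G(l, p) = (6 + p) + (l + p) = 6 + l + 2*p)
c(r) = 6*r (c(r) = (6*1)*r = 6*r)
(c(G(-2, 4)) + 96)**2 = (6*(6 - 2 + 2*4) + 96)**2 = (6*(6 - 2 + 8) + 96)**2 = (6*12 + 96)**2 = (72 + 96)**2 = 168**2 = 28224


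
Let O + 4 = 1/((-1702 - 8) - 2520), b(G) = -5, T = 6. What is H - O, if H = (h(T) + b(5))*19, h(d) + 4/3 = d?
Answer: -9869/4230 ≈ -2.3331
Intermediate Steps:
h(d) = -4/3 + d
H = -19/3 (H = ((-4/3 + 6) - 5)*19 = (14/3 - 5)*19 = -1/3*19 = -19/3 ≈ -6.3333)
O = -16921/4230 (O = -4 + 1/((-1702 - 8) - 2520) = -4 + 1/(-1710 - 2520) = -4 + 1/(-4230) = -4 - 1/4230 = -16921/4230 ≈ -4.0002)
H - O = -19/3 - 1*(-16921/4230) = -19/3 + 16921/4230 = -9869/4230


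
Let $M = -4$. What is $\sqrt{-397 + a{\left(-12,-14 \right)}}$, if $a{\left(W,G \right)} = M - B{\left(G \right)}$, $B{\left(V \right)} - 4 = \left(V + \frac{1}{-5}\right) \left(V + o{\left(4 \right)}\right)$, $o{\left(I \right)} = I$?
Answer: $i \sqrt{547} \approx 23.388 i$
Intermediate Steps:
$B{\left(V \right)} = 4 + \left(4 + V\right) \left(- \frac{1}{5} + V\right)$ ($B{\left(V \right)} = 4 + \left(V + \frac{1}{-5}\right) \left(V + 4\right) = 4 + \left(V - \frac{1}{5}\right) \left(4 + V\right) = 4 + \left(- \frac{1}{5} + V\right) \left(4 + V\right) = 4 + \left(4 + V\right) \left(- \frac{1}{5} + V\right)$)
$a{\left(W,G \right)} = - \frac{36}{5} - G^{2} - \frac{19 G}{5}$ ($a{\left(W,G \right)} = -4 - \left(\frac{16}{5} + G^{2} + \frac{19 G}{5}\right) = - \frac{36}{5} - G^{2} - \frac{19 G}{5}$)
$\sqrt{-397 + a{\left(-12,-14 \right)}} = \sqrt{-397 - 150} = \sqrt{-547} = i \sqrt{547}$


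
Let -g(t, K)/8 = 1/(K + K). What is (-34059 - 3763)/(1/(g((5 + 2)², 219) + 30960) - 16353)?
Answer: 256442085992/110877199089 ≈ 2.3128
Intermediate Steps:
g(t, K) = -4/K (g(t, K) = -8/(K + K) = -8*1/(2*K) = -4/K)
(-34059 - 3763)/(1/(g((5 + 2)², 219) + 30960) - 16353) = (-34059 - 3763)/(1/(-4/219 + 30960) - 16353) = -37822/(1/(-4*1/219 + 30960) - 16353) = -37822/(1/(-4/219 + 30960) - 16353) = -37822/(1/(6780236/219) - 16353) = -37822/(219/6780236 - 16353) = -37822/(-110877199089/6780236) = -37822*(-6780236/110877199089) = 256442085992/110877199089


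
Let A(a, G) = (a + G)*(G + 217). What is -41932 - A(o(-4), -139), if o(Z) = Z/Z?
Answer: -31168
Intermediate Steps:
o(Z) = 1
A(a, G) = (217 + G)*(G + a) (A(a, G) = (G + a)*(217 + G) = (217 + G)*(G + a))
-41932 - A(o(-4), -139) = -41932 - ((-139)**2 + 217*(-139) + 217*1 - 139*1) = -41932 - (19321 - 30163 + 217 - 139) = -41932 - 1*(-10764) = -41932 + 10764 = -31168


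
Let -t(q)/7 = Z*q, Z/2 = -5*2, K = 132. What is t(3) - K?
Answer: 288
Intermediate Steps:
Z = -20 (Z = 2*(-5*2) = 2*(-10) = -20)
t(q) = 140*q (t(q) = -(-140)*q = 140*q)
t(3) - K = 140*3 - 1*132 = 420 - 132 = 288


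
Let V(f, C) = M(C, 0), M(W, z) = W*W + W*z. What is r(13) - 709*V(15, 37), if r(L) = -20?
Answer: -970641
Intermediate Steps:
M(W, z) = W**2 + W*z
V(f, C) = C**2 (V(f, C) = C*(C + 0) = C*C = C**2)
r(13) - 709*V(15, 37) = -20 - 709*37**2 = -20 - 709*1369 = -20 - 970621 = -970641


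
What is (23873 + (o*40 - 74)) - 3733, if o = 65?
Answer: 22666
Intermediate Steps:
(23873 + (o*40 - 74)) - 3733 = (23873 + (65*40 - 74)) - 3733 = (23873 + (2600 - 74)) - 3733 = (23873 + 2526) - 3733 = 26399 - 3733 = 22666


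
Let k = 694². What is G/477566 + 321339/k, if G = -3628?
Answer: 75856602733/115006488988 ≈ 0.65958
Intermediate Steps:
k = 481636
G/477566 + 321339/k = -3628/477566 + 321339/481636 = -3628*1/477566 + 321339*(1/481636) = -1814/238783 + 321339/481636 = 75856602733/115006488988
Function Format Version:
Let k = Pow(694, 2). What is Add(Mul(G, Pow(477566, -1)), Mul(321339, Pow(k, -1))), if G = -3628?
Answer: Rational(75856602733, 115006488988) ≈ 0.65958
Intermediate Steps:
k = 481636
Add(Mul(G, Pow(477566, -1)), Mul(321339, Pow(k, -1))) = Add(Mul(-3628, Pow(477566, -1)), Mul(321339, Pow(481636, -1))) = Add(Mul(-3628, Rational(1, 477566)), Mul(321339, Rational(1, 481636))) = Add(Rational(-1814, 238783), Rational(321339, 481636)) = Rational(75856602733, 115006488988)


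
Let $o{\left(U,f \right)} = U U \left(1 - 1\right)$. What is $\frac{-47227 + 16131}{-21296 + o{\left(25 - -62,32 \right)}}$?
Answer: $\frac{3887}{2662} \approx 1.4602$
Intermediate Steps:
$o{\left(U,f \right)} = 0$ ($o{\left(U,f \right)} = U^{2} \cdot 0 = 0$)
$\frac{-47227 + 16131}{-21296 + o{\left(25 - -62,32 \right)}} = \frac{-47227 + 16131}{-21296 + 0} = - \frac{31096}{-21296} = \left(-31096\right) \left(- \frac{1}{21296}\right) = \frac{3887}{2662}$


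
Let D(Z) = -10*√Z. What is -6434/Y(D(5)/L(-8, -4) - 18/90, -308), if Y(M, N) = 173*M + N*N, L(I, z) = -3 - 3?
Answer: -68639890455/1011622435178 + 208702875*√5/1011622435178 ≈ -0.067390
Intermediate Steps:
L(I, z) = -6
Y(M, N) = N² + 173*M (Y(M, N) = 173*M + N² = N² + 173*M)
-6434/Y(D(5)/L(-8, -4) - 18/90, -308) = -6434/((-308)² + 173*(-10*√5/(-6) - 18/90)) = -6434/(94864 + 173*(-10*√5*(-⅙) - 18*1/90)) = -6434/(94864 + 173*(5*√5/3 - ⅕)) = -6434/(94864 + 173*(-⅕ + 5*√5/3)) = -6434/(94864 + (-173/5 + 865*√5/3)) = -6434/(474147/5 + 865*√5/3)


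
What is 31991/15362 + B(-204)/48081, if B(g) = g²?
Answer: 725821421/246206774 ≈ 2.9480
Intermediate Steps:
31991/15362 + B(-204)/48081 = 31991/15362 + (-204)²/48081 = 31991*(1/15362) + 41616*(1/48081) = 31991/15362 + 13872/16027 = 725821421/246206774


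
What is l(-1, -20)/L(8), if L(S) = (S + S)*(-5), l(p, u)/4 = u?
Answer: 1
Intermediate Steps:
l(p, u) = 4*u
L(S) = -10*S (L(S) = (2*S)*(-5) = -10*S)
l(-1, -20)/L(8) = (4*(-20))/((-10*8)) = -80/(-80) = -80*(-1/80) = 1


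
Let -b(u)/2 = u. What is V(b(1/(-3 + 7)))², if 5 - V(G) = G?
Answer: 121/4 ≈ 30.250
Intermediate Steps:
b(u) = -2*u
V(G) = 5 - G
V(b(1/(-3 + 7)))² = (5 - (-2)/(-3 + 7))² = (5 - (-2)/4)² = (5 - 1*(-½))² = (5 + ½)² = (11/2)² = 121/4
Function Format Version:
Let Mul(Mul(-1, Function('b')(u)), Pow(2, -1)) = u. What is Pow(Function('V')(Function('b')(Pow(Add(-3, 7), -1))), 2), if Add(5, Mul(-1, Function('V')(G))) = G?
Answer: Rational(121, 4) ≈ 30.250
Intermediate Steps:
Function('b')(u) = Mul(-2, u)
Function('V')(G) = Add(5, Mul(-1, G))
Pow(Function('V')(Function('b')(Pow(Add(-3, 7), -1))), 2) = Pow(Add(5, Mul(-1, Mul(-2, Pow(Add(-3, 7), -1)))), 2) = Pow(Add(5, Mul(-1, Mul(-2, Pow(4, -1)))), 2) = Pow(Add(5, Mul(-1, Mul(-2, Rational(1, 4)))), 2) = Pow(Add(5, Mul(-1, Rational(-1, 2))), 2) = Pow(Add(5, Rational(1, 2)), 2) = Pow(Rational(11, 2), 2) = Rational(121, 4)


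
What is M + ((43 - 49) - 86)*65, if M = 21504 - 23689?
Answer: -8165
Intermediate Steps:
M = -2185
M + ((43 - 49) - 86)*65 = -2185 + ((43 - 49) - 86)*65 = -2185 + (-6 - 86)*65 = -2185 - 92*65 = -2185 - 5980 = -8165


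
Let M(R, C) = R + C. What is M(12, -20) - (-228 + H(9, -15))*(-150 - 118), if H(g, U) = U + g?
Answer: -62720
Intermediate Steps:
M(R, C) = C + R
M(12, -20) - (-228 + H(9, -15))*(-150 - 118) = (-20 + 12) - (-228 + (-15 + 9))*(-150 - 118) = -8 - (-228 - 6)*(-268) = -8 - (-234)*(-268) = -8 - 1*62712 = -8 - 62712 = -62720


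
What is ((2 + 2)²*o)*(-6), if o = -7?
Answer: 672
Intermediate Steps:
((2 + 2)²*o)*(-6) = ((2 + 2)²*(-7))*(-6) = (4²*(-7))*(-6) = (16*(-7))*(-6) = -112*(-6) = 672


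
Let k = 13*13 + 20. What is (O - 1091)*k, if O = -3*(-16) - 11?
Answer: -199206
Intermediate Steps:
O = 37 (O = 48 - 11 = 37)
k = 189 (k = 169 + 20 = 189)
(O - 1091)*k = (37 - 1091)*189 = -1054*189 = -199206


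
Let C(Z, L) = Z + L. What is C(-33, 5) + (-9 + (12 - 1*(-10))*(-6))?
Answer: -169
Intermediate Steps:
C(Z, L) = L + Z
C(-33, 5) + (-9 + (12 - 1*(-10))*(-6)) = (5 - 33) + (-9 + (12 - 1*(-10))*(-6)) = -28 + (-9 + (12 + 10)*(-6)) = -28 + (-9 + 22*(-6)) = -28 + (-9 - 132) = -28 - 141 = -169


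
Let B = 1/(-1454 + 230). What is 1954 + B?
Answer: 2391695/1224 ≈ 1954.0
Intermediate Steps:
B = -1/1224 (B = 1/(-1224) = -1/1224 ≈ -0.00081699)
1954 + B = 1954 - 1/1224 = 2391695/1224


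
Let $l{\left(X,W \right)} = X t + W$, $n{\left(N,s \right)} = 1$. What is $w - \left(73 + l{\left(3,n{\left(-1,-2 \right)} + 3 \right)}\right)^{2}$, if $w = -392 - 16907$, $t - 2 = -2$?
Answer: $-23228$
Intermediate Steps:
$t = 0$ ($t = 2 - 2 = 0$)
$l{\left(X,W \right)} = W$ ($l{\left(X,W \right)} = X 0 + W = 0 + W = W$)
$w = -17299$
$w - \left(73 + l{\left(3,n{\left(-1,-2 \right)} + 3 \right)}\right)^{2} = -17299 - \left(73 + \left(1 + 3\right)\right)^{2} = -17299 - \left(73 + 4\right)^{2} = -17299 - 77^{2} = -17299 - 5929 = -23228$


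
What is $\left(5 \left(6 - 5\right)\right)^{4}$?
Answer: $625$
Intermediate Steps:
$\left(5 \left(6 - 5\right)\right)^{4} = \left(5 \cdot 1\right)^{4} = 5^{4} = 625$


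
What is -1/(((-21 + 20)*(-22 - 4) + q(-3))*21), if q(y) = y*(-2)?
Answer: -1/672 ≈ -0.0014881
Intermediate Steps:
q(y) = -2*y
-1/(((-21 + 20)*(-22 - 4) + q(-3))*21) = -1/(((-21 + 20)*(-22 - 4) - 2*(-3))*21) = -1/((-1*(-26) + 6)*21) = -1/((26 + 6)*21) = -1/(32*21) = -1/672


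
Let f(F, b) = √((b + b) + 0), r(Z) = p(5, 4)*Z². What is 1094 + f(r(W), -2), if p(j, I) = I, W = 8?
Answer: 1094 + 2*I ≈ 1094.0 + 2.0*I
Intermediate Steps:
r(Z) = 4*Z²
f(F, b) = √2*√b (f(F, b) = √(2*b + 0) = √(2*b) = √2*√b)
1094 + f(r(W), -2) = 1094 + √2*√(-2) = 1094 + √2*(I*√2) = 1094 + 2*I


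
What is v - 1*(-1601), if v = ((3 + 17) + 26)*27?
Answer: 2843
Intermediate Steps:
v = 1242 (v = (20 + 26)*27 = 46*27 = 1242)
v - 1*(-1601) = 1242 - 1*(-1601) = 1242 + 1601 = 2843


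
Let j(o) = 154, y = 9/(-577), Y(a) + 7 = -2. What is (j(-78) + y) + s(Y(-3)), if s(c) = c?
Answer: 83656/577 ≈ 144.98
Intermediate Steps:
Y(a) = -9 (Y(a) = -7 - 2 = -9)
y = -9/577 (y = 9*(-1/577) = -9/577 ≈ -0.015598)
(j(-78) + y) + s(Y(-3)) = (154 - 9/577) - 9 = 88849/577 - 9 = 83656/577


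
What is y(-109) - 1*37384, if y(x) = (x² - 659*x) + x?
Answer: 46219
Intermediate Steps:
y(x) = x² - 658*x
y(-109) - 1*37384 = -109*(-658 - 109) - 1*37384 = -109*(-767) - 37384 = 83603 - 37384 = 46219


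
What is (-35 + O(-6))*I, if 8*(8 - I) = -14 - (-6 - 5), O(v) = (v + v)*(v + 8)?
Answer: -3953/8 ≈ -494.13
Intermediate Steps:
O(v) = 2*v*(8 + v) (O(v) = (2*v)*(8 + v) = 2*v*(8 + v))
I = 67/8 (I = 8 - (-14 - (-6 - 5))/8 = 8 - (-14 - 1*(-11))/8 = 8 - (-14 + 11)/8 = 8 - ⅛*(-3) = 8 + 3/8 = 67/8 ≈ 8.3750)
(-35 + O(-6))*I = (-35 + 2*(-6)*(8 - 6))*(67/8) = (-35 + 2*(-6)*2)*(67/8) = (-35 - 24)*(67/8) = -59*67/8 = -3953/8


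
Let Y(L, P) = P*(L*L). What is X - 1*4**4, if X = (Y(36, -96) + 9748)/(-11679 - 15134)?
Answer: -6749460/26813 ≈ -251.72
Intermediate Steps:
Y(L, P) = P*L**2
X = 114668/26813 (X = (-96*36**2 + 9748)/(-11679 - 15134) = (-96*1296 + 9748)/(-26813) = (-124416 + 9748)*(-1/26813) = -114668*(-1/26813) = 114668/26813 ≈ 4.2766)
X - 1*4**4 = 114668/26813 - 1*4**4 = 114668/26813 - 1*256 = 114668/26813 - 256 = -6749460/26813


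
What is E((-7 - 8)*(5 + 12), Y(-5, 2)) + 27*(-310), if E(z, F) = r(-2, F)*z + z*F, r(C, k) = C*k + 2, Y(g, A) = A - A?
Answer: -8880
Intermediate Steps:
Y(g, A) = 0
r(C, k) = 2 + C*k
E(z, F) = F*z + z*(2 - 2*F) (E(z, F) = (2 - 2*F)*z + z*F = z*(2 - 2*F) + F*z = F*z + z*(2 - 2*F))
E((-7 - 8)*(5 + 12), Y(-5, 2)) + 27*(-310) = ((-7 - 8)*(5 + 12))*(2 - 1*0) + 27*(-310) = (-15*17)*(2 + 0) - 8370 = -255*2 - 8370 = -510 - 8370 = -8880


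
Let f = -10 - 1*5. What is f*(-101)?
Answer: 1515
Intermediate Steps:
f = -15 (f = -10 - 5 = -15)
f*(-101) = -15*(-101) = 1515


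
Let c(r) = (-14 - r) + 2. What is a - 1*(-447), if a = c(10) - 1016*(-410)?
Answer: 416985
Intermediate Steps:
c(r) = -12 - r
a = 416538 (a = (-12 - 1*10) - 1016*(-410) = (-12 - 10) + 416560 = -22 + 416560 = 416538)
a - 1*(-447) = 416538 - 1*(-447) = 416538 + 447 = 416985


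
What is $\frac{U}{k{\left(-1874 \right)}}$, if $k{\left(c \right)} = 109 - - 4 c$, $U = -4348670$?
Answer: $\frac{4348670}{7387} \approx 588.69$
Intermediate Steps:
$k{\left(c \right)} = 109 + 4 c$
$\frac{U}{k{\left(-1874 \right)}} = - \frac{4348670}{109 + 4 \left(-1874\right)} = - \frac{4348670}{109 - 7496} = - \frac{4348670}{-7387} = \left(-4348670\right) \left(- \frac{1}{7387}\right) = \frac{4348670}{7387}$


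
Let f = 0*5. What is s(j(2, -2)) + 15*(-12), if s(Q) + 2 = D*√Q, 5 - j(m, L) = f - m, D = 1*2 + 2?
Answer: -182 + 4*√7 ≈ -171.42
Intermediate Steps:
f = 0
D = 4 (D = 2 + 2 = 4)
j(m, L) = 5 + m (j(m, L) = 5 - (0 - m) = 5 - (-1)*m = 5 + m)
s(Q) = -2 + 4*√Q
s(j(2, -2)) + 15*(-12) = (-2 + 4*√(5 + 2)) + 15*(-12) = (-2 + 4*√7) - 180 = -182 + 4*√7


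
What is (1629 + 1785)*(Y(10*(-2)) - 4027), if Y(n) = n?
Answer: -13816458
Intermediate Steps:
(1629 + 1785)*(Y(10*(-2)) - 4027) = (1629 + 1785)*(10*(-2) - 4027) = 3414*(-20 - 4027) = 3414*(-4047) = -13816458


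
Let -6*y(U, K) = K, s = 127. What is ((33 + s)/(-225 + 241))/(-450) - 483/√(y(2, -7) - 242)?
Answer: -1/45 + 483*I*√30/85 ≈ -0.022222 + 31.124*I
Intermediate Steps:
y(U, K) = -K/6
((33 + s)/(-225 + 241))/(-450) - 483/√(y(2, -7) - 242) = ((33 + 127)/(-225 + 241))/(-450) - 483/√(-⅙*(-7) - 242) = (160/16)*(-1/450) - 483/√(7/6 - 242) = (160*(1/16))*(-1/450) - 483*(-I*√30/85) = 10*(-1/450) - 483*(-I*√30/85) = -1/45 - (-483)*I*√30/85 = -1/45 + 483*I*√30/85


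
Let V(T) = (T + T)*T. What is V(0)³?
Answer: 0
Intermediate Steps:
V(T) = 2*T² (V(T) = (2*T)*T = 2*T²)
V(0)³ = (2*0²)³ = (2*0)³ = 0³ = 0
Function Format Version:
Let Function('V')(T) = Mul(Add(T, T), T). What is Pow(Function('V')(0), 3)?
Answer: 0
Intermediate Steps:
Function('V')(T) = Mul(2, Pow(T, 2)) (Function('V')(T) = Mul(Mul(2, T), T) = Mul(2, Pow(T, 2)))
Pow(Function('V')(0), 3) = Pow(Mul(2, Pow(0, 2)), 3) = Pow(Mul(2, 0), 3) = Pow(0, 3) = 0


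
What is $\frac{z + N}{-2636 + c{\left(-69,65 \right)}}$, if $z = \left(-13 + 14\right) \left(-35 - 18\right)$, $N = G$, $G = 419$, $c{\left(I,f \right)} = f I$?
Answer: $- \frac{366}{7121} \approx -0.051397$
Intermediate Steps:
$c{\left(I,f \right)} = I f$
$N = 419$
$z = -53$ ($z = 1 \left(-53\right) = -53$)
$\frac{z + N}{-2636 + c{\left(-69,65 \right)}} = \frac{-53 + 419}{-2636 - 4485} = \frac{366}{-2636 - 4485} = \frac{366}{-7121} = 366 \left(- \frac{1}{7121}\right) = - \frac{366}{7121}$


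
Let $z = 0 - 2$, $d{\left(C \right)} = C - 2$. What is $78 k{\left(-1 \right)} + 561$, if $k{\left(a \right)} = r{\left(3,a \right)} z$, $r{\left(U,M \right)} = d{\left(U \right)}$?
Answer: $405$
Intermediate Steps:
$d{\left(C \right)} = -2 + C$
$r{\left(U,M \right)} = -2 + U$
$z = -2$
$k{\left(a \right)} = -2$ ($k{\left(a \right)} = \left(-2 + 3\right) \left(-2\right) = 1 \left(-2\right) = -2$)
$78 k{\left(-1 \right)} + 561 = 78 \left(-2\right) + 561 = -156 + 561 = 405$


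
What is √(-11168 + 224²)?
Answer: 4*√2438 ≈ 197.50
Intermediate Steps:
√(-11168 + 224²) = √(-11168 + 50176) = √39008 = 4*√2438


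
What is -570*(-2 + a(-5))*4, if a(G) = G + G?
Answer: 27360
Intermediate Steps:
a(G) = 2*G
-570*(-2 + a(-5))*4 = -570*(-2 + 2*(-5))*4 = -570*(-2 - 10)*4 = -(-6840)*4 = -570*(-48) = 27360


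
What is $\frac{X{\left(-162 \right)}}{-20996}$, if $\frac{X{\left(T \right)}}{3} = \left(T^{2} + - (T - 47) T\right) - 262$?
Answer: $\frac{5907}{5249} \approx 1.1254$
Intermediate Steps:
$X{\left(T \right)} = -786 + 3 T^{2} + 3 T \left(47 - T\right)$ ($X{\left(T \right)} = 3 \left(\left(T^{2} + - (T - 47) T\right) - 262\right) = 3 \left(\left(T^{2} + - (-47 + T) T\right) - 262\right) = 3 \left(\left(T^{2} + \left(47 - T\right) T\right) - 262\right) = 3 \left(\left(T^{2} + T \left(47 - T\right)\right) - 262\right) = 3 \left(-262 + T^{2} + T \left(47 - T\right)\right) = -786 + 3 T^{2} + 3 T \left(47 - T\right)$)
$\frac{X{\left(-162 \right)}}{-20996} = \frac{-786 + 141 \left(-162\right)}{-20996} = \left(-786 - 22842\right) \left(- \frac{1}{20996}\right) = \left(-23628\right) \left(- \frac{1}{20996}\right) = \frac{5907}{5249}$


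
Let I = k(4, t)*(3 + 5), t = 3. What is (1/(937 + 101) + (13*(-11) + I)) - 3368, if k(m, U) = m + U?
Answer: -3586289/1038 ≈ -3455.0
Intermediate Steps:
k(m, U) = U + m
I = 56 (I = (3 + 4)*(3 + 5) = 7*8 = 56)
(1/(937 + 101) + (13*(-11) + I)) - 3368 = (1/(937 + 101) + (13*(-11) + 56)) - 3368 = (1/1038 + (-143 + 56)) - 3368 = (1/1038 - 87) - 3368 = -90305/1038 - 3368 = -3586289/1038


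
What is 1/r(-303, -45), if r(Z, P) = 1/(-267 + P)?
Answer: -312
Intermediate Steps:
1/r(-303, -45) = 1/(1/(-267 - 45)) = 1/(1/(-312)) = 1/(-1/312) = -312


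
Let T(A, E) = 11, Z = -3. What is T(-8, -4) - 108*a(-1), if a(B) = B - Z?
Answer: -205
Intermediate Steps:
a(B) = 3 + B (a(B) = B - 1*(-3) = B + 3 = 3 + B)
T(-8, -4) - 108*a(-1) = 11 - 108*(3 - 1) = 11 - 108*2 = 11 - 216 = -205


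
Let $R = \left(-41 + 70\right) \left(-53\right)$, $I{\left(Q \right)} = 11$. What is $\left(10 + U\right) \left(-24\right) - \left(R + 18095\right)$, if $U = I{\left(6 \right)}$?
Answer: $-17062$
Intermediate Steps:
$U = 11$
$R = -1537$ ($R = 29 \left(-53\right) = -1537$)
$\left(10 + U\right) \left(-24\right) - \left(R + 18095\right) = \left(10 + 11\right) \left(-24\right) - \left(-1537 + 18095\right) = 21 \left(-24\right) - 16558 = -504 - 16558 = -17062$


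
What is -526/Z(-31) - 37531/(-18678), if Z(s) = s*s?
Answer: 26242663/17949558 ≈ 1.4620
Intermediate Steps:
Z(s) = s²
-526/Z(-31) - 37531/(-18678) = -526/((-31)²) - 37531/(-18678) = -526/961 - 37531*(-1/18678) = -526*1/961 + 37531/18678 = -526/961 + 37531/18678 = 26242663/17949558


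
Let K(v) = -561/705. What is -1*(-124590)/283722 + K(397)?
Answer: -3962894/11112445 ≈ -0.35662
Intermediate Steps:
K(v) = -187/235 (K(v) = -561*1/705 = -187/235)
-1*(-124590)/283722 + K(397) = -1*(-124590)/283722 - 187/235 = 124590*(1/283722) - 187/235 = 20765/47287 - 187/235 = -3962894/11112445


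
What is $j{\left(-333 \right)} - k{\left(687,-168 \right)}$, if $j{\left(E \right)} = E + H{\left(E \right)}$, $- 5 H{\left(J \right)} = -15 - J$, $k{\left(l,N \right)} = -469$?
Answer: $\frac{362}{5} \approx 72.4$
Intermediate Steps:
$H{\left(J \right)} = 3 + \frac{J}{5}$ ($H{\left(J \right)} = - \frac{-15 - J}{5} = 3 + \frac{J}{5}$)
$j{\left(E \right)} = 3 + \frac{6 E}{5}$ ($j{\left(E \right)} = E + \left(3 + \frac{E}{5}\right) = 3 + \frac{6 E}{5}$)
$j{\left(-333 \right)} - k{\left(687,-168 \right)} = \left(3 + \frac{6}{5} \left(-333\right)\right) - -469 = \left(3 - \frac{1998}{5}\right) + 469 = - \frac{1983}{5} + 469 = \frac{362}{5}$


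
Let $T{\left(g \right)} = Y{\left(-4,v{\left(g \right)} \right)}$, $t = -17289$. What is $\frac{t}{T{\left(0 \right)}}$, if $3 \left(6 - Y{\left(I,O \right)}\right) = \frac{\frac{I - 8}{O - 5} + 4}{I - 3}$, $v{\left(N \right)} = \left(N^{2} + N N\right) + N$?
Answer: $- \frac{1815345}{662} \approx -2742.2$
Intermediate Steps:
$v{\left(N \right)} = N + 2 N^{2}$ ($v{\left(N \right)} = \left(N^{2} + N^{2}\right) + N = 2 N^{2} + N = N + 2 N^{2}$)
$Y{\left(I,O \right)} = 6 - \frac{4 + \frac{-8 + I}{-5 + O}}{3 \left(-3 + I\right)}$ ($Y{\left(I,O \right)} = 6 - \frac{\left(\frac{I - 8}{O - 5} + 4\right) \frac{1}{I - 3}}{3} = 6 - \frac{\left(\frac{-8 + I}{-5 + O} + 4\right) \frac{1}{-3 + I}}{3} = 6 - \frac{\left(4 + \frac{-8 + I}{-5 + O}\right) \frac{1}{-3 + I}}{3} = 6 - \frac{\frac{1}{-3 + I} \left(4 + \frac{-8 + I}{-5 + O}\right)}{3} = 6 - \frac{4 + \frac{-8 + I}{-5 + O}}{3 \left(-3 + I\right)}$)
$T{\left(g \right)} = \frac{662 - 130 g \left(1 + 2 g\right)}{3 \left(35 - 7 g \left(1 + 2 g\right)\right)}$ ($T{\left(g \right)} = \frac{298 - -364 - 58 g \left(1 + 2 g\right) + 18 \left(-4\right) g \left(1 + 2 g\right)}{3 \left(15 - -20 - 3 g \left(1 + 2 g\right) - 4 g \left(1 + 2 g\right)\right)} = \frac{298 + 364 - 58 g \left(1 + 2 g\right) - 72 g \left(1 + 2 g\right)}{3 \left(15 + 20 - 3 g \left(1 + 2 g\right) - 4 g \left(1 + 2 g\right)\right)} = \frac{662 - 130 g \left(1 + 2 g\right)}{3 \left(35 - 7 g \left(1 + 2 g\right)\right)}$)
$\frac{t}{T{\left(0 \right)}} = - \frac{17289}{\frac{2}{21} \frac{1}{-5 + 0 \left(1 + 2 \cdot 0\right)} \left(-331 + 65 \cdot 0 \left(1 + 2 \cdot 0\right)\right)} = - \frac{17289}{\frac{2}{21} \frac{1}{-5 + 0 \left(1 + 0\right)} \left(-331 + 65 \cdot 0 \left(1 + 0\right)\right)} = - \frac{17289}{\frac{2}{21} \frac{1}{-5 + 0 \cdot 1} \left(-331 + 65 \cdot 0 \cdot 1\right)} = - \frac{17289}{\frac{2}{21} \frac{1}{-5 + 0} \left(-331 + 0\right)} = - \frac{17289}{\frac{2}{21} \frac{1}{-5} \left(-331\right)} = - \frac{17289}{\frac{2}{21} \left(- \frac{1}{5}\right) \left(-331\right)} = - \frac{17289}{\frac{662}{105}} = \left(-17289\right) \frac{105}{662} = - \frac{1815345}{662}$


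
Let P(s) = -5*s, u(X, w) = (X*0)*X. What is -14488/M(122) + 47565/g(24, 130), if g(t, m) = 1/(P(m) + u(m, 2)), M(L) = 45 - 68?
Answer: -711082262/23 ≈ -3.0917e+7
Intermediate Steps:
M(L) = -23
u(X, w) = 0 (u(X, w) = 0*X = 0)
g(t, m) = -1/(5*m) (g(t, m) = 1/(-5*m + 0) = 1/(-5*m) = -1/(5*m))
-14488/M(122) + 47565/g(24, 130) = -14488/(-23) + 47565/((-⅕/130)) = -14488*(-1/23) + 47565/((-⅕*1/130)) = 14488/23 + 47565/(-1/650) = 14488/23 + 47565*(-650) = 14488/23 - 30917250 = -711082262/23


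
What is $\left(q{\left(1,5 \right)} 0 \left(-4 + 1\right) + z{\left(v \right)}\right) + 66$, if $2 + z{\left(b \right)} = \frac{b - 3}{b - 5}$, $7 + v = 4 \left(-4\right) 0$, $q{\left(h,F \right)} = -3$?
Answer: $\frac{389}{6} \approx 64.833$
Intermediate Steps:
$v = -7$ ($v = -7 + 4 \left(-4\right) 0 = -7 - 0 = -7 + 0 = -7$)
$z{\left(b \right)} = -2 + \frac{-3 + b}{-5 + b}$ ($z{\left(b \right)} = -2 + \frac{b - 3}{b - 5} = -2 + \frac{-3 + b}{-5 + b}$)
$\left(q{\left(1,5 \right)} 0 \left(-4 + 1\right) + z{\left(v \right)}\right) + 66 = \left(- 3 \cdot 0 \left(-4 + 1\right) + \frac{7 - -7}{-5 - 7}\right) + 66 = \left(- 3 \cdot 0 \left(-3\right) + \frac{7 + 7}{-12}\right) + 66 = \left(\left(-3\right) 0 - \frac{7}{6}\right) + 66 = \left(0 - \frac{7}{6}\right) + 66 = - \frac{7}{6} + 66 = \frac{389}{6}$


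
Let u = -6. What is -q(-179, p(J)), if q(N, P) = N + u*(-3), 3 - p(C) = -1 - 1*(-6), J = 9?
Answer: 161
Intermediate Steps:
p(C) = -2 (p(C) = 3 - (-1 - 1*(-6)) = 3 - (-1 + 6) = 3 - 1*5 = 3 - 5 = -2)
q(N, P) = 18 + N (q(N, P) = N - 6*(-3) = N + 18 = 18 + N)
-q(-179, p(J)) = -(18 - 179) = -1*(-161) = 161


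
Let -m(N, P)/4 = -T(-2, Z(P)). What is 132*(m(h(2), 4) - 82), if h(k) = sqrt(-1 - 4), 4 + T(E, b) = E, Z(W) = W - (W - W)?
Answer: -13992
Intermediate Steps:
Z(W) = W (Z(W) = W - 1*0 = W + 0 = W)
T(E, b) = -4 + E
h(k) = I*sqrt(5) (h(k) = sqrt(-5) = I*sqrt(5))
m(N, P) = -24 (m(N, P) = -(-4)*(-4 - 2) = -(-4)*(-6) = -4*6 = -24)
132*(m(h(2), 4) - 82) = 132*(-24 - 82) = 132*(-106) = -13992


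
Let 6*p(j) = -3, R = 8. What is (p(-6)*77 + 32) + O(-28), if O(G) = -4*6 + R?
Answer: -45/2 ≈ -22.500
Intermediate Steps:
p(j) = -1/2 (p(j) = (1/6)*(-3) = -1/2)
O(G) = -16 (O(G) = -4*6 + 8 = -24 + 8 = -16)
(p(-6)*77 + 32) + O(-28) = (-1/2*77 + 32) - 16 = (-77/2 + 32) - 16 = -13/2 - 16 = -45/2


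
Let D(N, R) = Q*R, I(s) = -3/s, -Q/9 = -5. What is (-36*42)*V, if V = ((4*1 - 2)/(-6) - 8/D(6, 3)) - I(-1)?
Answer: 25648/5 ≈ 5129.6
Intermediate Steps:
Q = 45 (Q = -9*(-5) = 45)
D(N, R) = 45*R
V = -458/135 (V = ((4*1 - 2)/(-6) - 8/(45*3)) - (-3)/(-1) = ((4 - 2)*(-⅙) - 8/135) - (-3)*(-1) = (2*(-⅙) - 8*1/135) - 1*3 = (-⅓ - 8/135) - 3 = -53/135 - 3 = -458/135 ≈ -3.3926)
(-36*42)*V = -36*42*(-458/135) = -1512*(-458/135) = 25648/5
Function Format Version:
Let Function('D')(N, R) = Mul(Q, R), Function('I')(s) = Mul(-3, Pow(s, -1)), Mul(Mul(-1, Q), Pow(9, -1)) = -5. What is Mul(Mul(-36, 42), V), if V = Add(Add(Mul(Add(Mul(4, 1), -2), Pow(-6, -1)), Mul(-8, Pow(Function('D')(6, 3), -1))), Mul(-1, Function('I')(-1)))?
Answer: Rational(25648, 5) ≈ 5129.6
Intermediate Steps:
Q = 45 (Q = Mul(-9, -5) = 45)
Function('D')(N, R) = Mul(45, R)
V = Rational(-458, 135) (V = Add(Add(Mul(Add(Mul(4, 1), -2), Pow(-6, -1)), Mul(-8, Pow(Mul(45, 3), -1))), Mul(-1, Mul(-3, Pow(-1, -1)))) = Add(Add(Mul(Add(4, -2), Rational(-1, 6)), Mul(-8, Pow(135, -1))), Mul(-1, Mul(-3, -1))) = Add(Add(Mul(2, Rational(-1, 6)), Mul(-8, Rational(1, 135))), Mul(-1, 3)) = Add(Add(Rational(-1, 3), Rational(-8, 135)), -3) = Add(Rational(-53, 135), -3) = Rational(-458, 135) ≈ -3.3926)
Mul(Mul(-36, 42), V) = Mul(Mul(-36, 42), Rational(-458, 135)) = Mul(-1512, Rational(-458, 135)) = Rational(25648, 5)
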